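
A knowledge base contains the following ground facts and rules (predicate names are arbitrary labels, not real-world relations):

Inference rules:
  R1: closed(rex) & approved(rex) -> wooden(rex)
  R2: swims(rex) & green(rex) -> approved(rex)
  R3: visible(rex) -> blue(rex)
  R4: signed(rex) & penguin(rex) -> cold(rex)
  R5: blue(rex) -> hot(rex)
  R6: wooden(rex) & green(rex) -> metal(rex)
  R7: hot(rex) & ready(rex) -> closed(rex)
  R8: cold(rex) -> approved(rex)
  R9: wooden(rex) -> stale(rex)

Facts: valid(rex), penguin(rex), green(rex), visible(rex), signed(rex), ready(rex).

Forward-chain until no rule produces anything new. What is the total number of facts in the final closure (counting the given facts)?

14

Round 1 — R3, R4, derive blue(rex), cold(rex).
Round 2 — R5, R8, derive hot(rex), approved(rex).
Round 3 — R7, derive closed(rex).
Round 4 — R1, derive wooden(rex).
Round 5 — R6, R9, derive metal(rex), stale(rex).
Closure: {approved(rex), blue(rex), closed(rex), cold(rex), green(rex), hot(rex), metal(rex), penguin(rex), ready(rex), signed(rex), stale(rex), valid(rex), visible(rex), wooden(rex)} — 14 facts.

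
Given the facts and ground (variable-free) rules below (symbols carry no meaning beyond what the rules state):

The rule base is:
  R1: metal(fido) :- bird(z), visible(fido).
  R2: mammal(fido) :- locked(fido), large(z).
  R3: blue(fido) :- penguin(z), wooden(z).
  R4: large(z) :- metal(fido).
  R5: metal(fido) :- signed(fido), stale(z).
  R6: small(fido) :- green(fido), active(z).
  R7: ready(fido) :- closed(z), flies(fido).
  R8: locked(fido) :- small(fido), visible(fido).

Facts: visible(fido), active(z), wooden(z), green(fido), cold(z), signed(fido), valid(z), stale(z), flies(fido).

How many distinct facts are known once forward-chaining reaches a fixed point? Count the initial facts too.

Round 1: R5 [metal(fido) :- signed(fido), stale(z).]; R6 [small(fido) :- green(fido), active(z).]. New: metal(fido), small(fido).
Round 2: R4 [large(z) :- metal(fido).]; R8 [locked(fido) :- small(fido), visible(fido).]. New: large(z), locked(fido).
Round 3: R2 [mammal(fido) :- locked(fido), large(z).]. New: mammal(fido).
Closure: {active(z), cold(z), flies(fido), green(fido), large(z), locked(fido), mammal(fido), metal(fido), signed(fido), small(fido), stale(z), valid(z), visible(fido), wooden(z)} — 14 facts.

14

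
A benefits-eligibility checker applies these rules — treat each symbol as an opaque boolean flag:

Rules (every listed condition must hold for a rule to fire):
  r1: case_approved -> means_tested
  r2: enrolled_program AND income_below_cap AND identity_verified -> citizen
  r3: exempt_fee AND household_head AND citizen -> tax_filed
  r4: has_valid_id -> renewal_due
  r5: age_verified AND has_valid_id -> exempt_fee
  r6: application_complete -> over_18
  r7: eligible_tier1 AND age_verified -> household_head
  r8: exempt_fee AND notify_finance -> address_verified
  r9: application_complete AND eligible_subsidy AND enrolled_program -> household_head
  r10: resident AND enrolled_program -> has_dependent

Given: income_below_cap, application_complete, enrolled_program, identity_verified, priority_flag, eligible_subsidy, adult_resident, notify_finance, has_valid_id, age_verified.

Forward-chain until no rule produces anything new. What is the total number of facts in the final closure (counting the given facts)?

Round 1 fires r2, r4, r5, r6, r9, giving citizen, renewal_due, exempt_fee, over_18, household_head.
Round 2 fires r3, r8, giving tax_filed, address_verified.
Closure: {address_verified, adult_resident, age_verified, application_complete, citizen, eligible_subsidy, enrolled_program, exempt_fee, has_valid_id, household_head, identity_verified, income_below_cap, notify_finance, over_18, priority_flag, renewal_due, tax_filed} — 17 facts.

17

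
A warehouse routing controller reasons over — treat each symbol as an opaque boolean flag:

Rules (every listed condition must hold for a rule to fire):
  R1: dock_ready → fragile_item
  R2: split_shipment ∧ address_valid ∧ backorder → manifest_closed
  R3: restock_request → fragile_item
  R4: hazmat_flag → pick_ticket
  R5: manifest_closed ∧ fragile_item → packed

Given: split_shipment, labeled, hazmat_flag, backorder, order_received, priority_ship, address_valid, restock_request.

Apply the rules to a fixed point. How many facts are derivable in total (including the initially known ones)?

12

Round 1 — R2, R3, R4, derive manifest_closed, fragile_item, pick_ticket.
Round 2 — R5, derive packed.
Closure: {address_valid, backorder, fragile_item, hazmat_flag, labeled, manifest_closed, order_received, packed, pick_ticket, priority_ship, restock_request, split_shipment} — 12 facts.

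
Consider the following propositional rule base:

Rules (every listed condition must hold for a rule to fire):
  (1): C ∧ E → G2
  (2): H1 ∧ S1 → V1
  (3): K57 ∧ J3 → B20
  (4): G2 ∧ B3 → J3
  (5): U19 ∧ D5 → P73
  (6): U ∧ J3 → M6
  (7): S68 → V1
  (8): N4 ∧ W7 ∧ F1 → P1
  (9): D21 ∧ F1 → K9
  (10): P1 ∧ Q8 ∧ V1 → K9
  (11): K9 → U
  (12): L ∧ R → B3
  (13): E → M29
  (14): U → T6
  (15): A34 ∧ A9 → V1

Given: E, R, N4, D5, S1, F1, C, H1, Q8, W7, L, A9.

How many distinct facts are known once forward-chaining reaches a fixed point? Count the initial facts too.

22

Round 1 fires (1), (2), (8), (12), (13), giving G2, V1, P1, B3, M29.
Round 2 fires (4), (10), giving J3, K9.
Round 3 fires (11), giving U.
Round 4 fires (6), (14), giving M6, T6.
Closure: {A9, B3, C, D5, E, F1, G2, H1, J3, K9, L, M29, M6, N4, P1, Q8, R, S1, T6, U, V1, W7} — 22 facts.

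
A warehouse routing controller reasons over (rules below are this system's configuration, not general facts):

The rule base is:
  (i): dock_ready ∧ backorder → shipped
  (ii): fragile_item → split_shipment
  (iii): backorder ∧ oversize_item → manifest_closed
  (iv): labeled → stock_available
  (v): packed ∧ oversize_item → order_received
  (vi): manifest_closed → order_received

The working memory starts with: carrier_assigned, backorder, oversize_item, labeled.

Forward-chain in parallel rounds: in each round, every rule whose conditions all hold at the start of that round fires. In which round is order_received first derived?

2

[1] (iii) [backorder ∧ oversize_item → manifest_closed]; (iv) [labeled → stock_available]. ⇒ new: manifest_closed, stock_available.
[2] (vi) [manifest_closed → order_received]. ⇒ new: order_received.
order_received first appears in round 2.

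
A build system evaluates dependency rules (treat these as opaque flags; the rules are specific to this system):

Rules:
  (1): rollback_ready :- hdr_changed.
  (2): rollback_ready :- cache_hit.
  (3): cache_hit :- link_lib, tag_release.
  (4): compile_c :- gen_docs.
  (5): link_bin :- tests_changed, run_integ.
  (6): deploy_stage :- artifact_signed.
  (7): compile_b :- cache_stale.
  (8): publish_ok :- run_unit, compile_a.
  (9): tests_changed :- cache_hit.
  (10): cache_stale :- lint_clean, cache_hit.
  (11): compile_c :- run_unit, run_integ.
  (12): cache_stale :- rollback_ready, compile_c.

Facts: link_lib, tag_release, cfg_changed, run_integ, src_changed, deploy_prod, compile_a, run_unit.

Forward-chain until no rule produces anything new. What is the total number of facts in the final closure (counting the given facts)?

[1] (3) [cache_hit :- link_lib, tag_release.]; (8) [publish_ok :- run_unit, compile_a.]; (11) [compile_c :- run_unit, run_integ.]. ⇒ new: cache_hit, publish_ok, compile_c.
[2] (2) [rollback_ready :- cache_hit.]; (9) [tests_changed :- cache_hit.]. ⇒ new: rollback_ready, tests_changed.
[3] (5) [link_bin :- tests_changed, run_integ.]; (12) [cache_stale :- rollback_ready, compile_c.]. ⇒ new: link_bin, cache_stale.
[4] (7) [compile_b :- cache_stale.]. ⇒ new: compile_b.
Closure: {cache_hit, cache_stale, cfg_changed, compile_a, compile_b, compile_c, deploy_prod, link_bin, link_lib, publish_ok, rollback_ready, run_integ, run_unit, src_changed, tag_release, tests_changed} — 16 facts.

16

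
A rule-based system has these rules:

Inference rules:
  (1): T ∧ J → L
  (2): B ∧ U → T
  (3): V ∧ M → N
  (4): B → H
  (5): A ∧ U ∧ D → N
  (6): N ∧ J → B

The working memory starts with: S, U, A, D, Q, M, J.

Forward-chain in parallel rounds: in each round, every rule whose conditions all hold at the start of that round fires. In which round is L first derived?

Round 1 fires (5), giving N.
Round 2 fires (6), giving B.
Round 3 fires (2), (4), giving T, H.
Round 4 fires (1), giving L.
L first appears in round 4.

4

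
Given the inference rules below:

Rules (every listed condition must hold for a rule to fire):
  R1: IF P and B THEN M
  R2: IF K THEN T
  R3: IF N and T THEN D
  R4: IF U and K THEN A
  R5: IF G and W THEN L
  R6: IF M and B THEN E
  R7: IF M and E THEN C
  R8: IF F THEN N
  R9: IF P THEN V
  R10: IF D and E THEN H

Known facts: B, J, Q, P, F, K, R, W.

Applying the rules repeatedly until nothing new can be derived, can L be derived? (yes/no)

no

Round 1: R1 [IF P and B THEN M]; R2 [IF K THEN T]; R8 [IF F THEN N]; R9 [IF P THEN V]. Adds M, T, N, V.
Round 2: R3 [IF N and T THEN D]; R6 [IF M and B THEN E]. Adds D, E.
Round 3: R7 [IF M and E THEN C]; R10 [IF D and E THEN H]. Adds C, H.
Fixed point reached. L is concluded only by R5; R5 needs G (never derived).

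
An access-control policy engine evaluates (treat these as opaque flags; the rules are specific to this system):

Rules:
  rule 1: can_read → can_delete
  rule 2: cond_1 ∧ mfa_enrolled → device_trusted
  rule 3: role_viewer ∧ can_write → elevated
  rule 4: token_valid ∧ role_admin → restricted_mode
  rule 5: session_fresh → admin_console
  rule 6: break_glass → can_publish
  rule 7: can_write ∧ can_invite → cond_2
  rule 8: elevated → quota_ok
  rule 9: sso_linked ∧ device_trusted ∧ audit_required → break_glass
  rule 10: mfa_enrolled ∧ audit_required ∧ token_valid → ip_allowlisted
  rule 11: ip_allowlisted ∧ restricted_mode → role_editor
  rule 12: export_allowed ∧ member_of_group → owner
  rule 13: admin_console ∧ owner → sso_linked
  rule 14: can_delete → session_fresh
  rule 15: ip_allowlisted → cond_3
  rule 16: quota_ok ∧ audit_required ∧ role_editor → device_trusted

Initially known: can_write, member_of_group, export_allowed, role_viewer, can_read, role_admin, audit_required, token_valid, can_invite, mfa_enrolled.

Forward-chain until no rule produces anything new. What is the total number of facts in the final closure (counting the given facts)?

Round 1: rule 1 [can_read → can_delete]; rule 3 [role_viewer ∧ can_write → elevated]; rule 4 [token_valid ∧ role_admin → restricted_mode]; rule 7 [can_write ∧ can_invite → cond_2]; rule 10 [mfa_enrolled ∧ audit_required ∧ token_valid → ip_allowlisted]; rule 12 [export_allowed ∧ member_of_group → owner]. Adds can_delete, elevated, restricted_mode, cond_2, ip_allowlisted, owner.
Round 2: rule 8 [elevated → quota_ok]; rule 11 [ip_allowlisted ∧ restricted_mode → role_editor]; rule 14 [can_delete → session_fresh]; rule 15 [ip_allowlisted → cond_3]. Adds quota_ok, role_editor, session_fresh, cond_3.
Round 3: rule 5 [session_fresh → admin_console]; rule 16 [quota_ok ∧ audit_required ∧ role_editor → device_trusted]. Adds admin_console, device_trusted.
Round 4: rule 13 [admin_console ∧ owner → sso_linked]. Adds sso_linked.
Round 5: rule 9 [sso_linked ∧ device_trusted ∧ audit_required → break_glass]. Adds break_glass.
Round 6: rule 6 [break_glass → can_publish]. Adds can_publish.
Closure: {admin_console, audit_required, break_glass, can_delete, can_invite, can_publish, can_read, can_write, cond_2, cond_3, device_trusted, elevated, export_allowed, ip_allowlisted, member_of_group, mfa_enrolled, owner, quota_ok, restricted_mode, role_admin, role_editor, role_viewer, session_fresh, sso_linked, token_valid} — 25 facts.

25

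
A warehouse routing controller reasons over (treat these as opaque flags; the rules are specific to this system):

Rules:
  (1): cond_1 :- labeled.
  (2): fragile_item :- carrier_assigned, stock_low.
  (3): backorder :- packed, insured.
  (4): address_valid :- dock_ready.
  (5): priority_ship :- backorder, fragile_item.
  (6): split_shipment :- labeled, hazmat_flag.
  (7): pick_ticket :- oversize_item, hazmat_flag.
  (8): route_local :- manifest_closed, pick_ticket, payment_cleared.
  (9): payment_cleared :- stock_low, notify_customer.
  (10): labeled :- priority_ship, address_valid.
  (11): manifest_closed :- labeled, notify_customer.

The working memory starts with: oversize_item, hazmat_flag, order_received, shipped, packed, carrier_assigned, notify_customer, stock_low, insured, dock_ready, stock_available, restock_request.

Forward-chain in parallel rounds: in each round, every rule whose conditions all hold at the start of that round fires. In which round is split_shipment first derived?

Round 1 — (2), (3), (4), (7), (9), derive fragile_item, backorder, address_valid, pick_ticket, payment_cleared.
Round 2 — (5), derive priority_ship.
Round 3 — (10), derive labeled.
Round 4 — (1), (6), (11), derive cond_1, split_shipment, manifest_closed.
split_shipment first appears in round 4.

4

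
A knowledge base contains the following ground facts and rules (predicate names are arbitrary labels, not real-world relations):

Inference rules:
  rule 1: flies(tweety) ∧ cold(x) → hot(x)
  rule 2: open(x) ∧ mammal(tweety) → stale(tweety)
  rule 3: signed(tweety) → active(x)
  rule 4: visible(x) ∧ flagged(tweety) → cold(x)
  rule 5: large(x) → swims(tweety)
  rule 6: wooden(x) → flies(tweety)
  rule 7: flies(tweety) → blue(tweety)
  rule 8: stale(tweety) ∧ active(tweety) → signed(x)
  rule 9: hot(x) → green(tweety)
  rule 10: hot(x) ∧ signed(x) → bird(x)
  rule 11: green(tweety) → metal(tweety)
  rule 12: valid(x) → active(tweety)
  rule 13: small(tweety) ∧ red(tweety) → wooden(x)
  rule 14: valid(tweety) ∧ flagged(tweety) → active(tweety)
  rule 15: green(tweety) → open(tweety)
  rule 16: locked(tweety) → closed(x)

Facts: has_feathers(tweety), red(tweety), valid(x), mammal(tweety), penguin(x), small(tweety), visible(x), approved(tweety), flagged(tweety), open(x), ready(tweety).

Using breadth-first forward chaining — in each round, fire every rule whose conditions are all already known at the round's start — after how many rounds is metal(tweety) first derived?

[1] rule 2 [open(x) ∧ mammal(tweety) → stale(tweety)]; rule 4 [visible(x) ∧ flagged(tweety) → cold(x)]; rule 12 [valid(x) → active(tweety)]; rule 13 [small(tweety) ∧ red(tweety) → wooden(x)]. ⇒ new: stale(tweety), cold(x), active(tweety), wooden(x).
[2] rule 6 [wooden(x) → flies(tweety)]; rule 8 [stale(tweety) ∧ active(tweety) → signed(x)]. ⇒ new: flies(tweety), signed(x).
[3] rule 1 [flies(tweety) ∧ cold(x) → hot(x)]; rule 7 [flies(tweety) → blue(tweety)]. ⇒ new: hot(x), blue(tweety).
[4] rule 9 [hot(x) → green(tweety)]; rule 10 [hot(x) ∧ signed(x) → bird(x)]. ⇒ new: green(tweety), bird(x).
[5] rule 11 [green(tweety) → metal(tweety)]; rule 15 [green(tweety) → open(tweety)]. ⇒ new: metal(tweety), open(tweety).
metal(tweety) first appears in round 5.

5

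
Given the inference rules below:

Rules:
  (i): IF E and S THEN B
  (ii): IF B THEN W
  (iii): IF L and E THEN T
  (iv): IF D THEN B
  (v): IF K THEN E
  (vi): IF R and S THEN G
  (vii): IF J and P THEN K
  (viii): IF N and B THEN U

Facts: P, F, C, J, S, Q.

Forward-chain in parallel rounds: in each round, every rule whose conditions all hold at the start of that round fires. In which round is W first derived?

Round 1: (vii) [IF J and P THEN K]. New: K.
Round 2: (v) [IF K THEN E]. New: E.
Round 3: (i) [IF E and S THEN B]. New: B.
Round 4: (ii) [IF B THEN W]. New: W.
W first appears in round 4.

4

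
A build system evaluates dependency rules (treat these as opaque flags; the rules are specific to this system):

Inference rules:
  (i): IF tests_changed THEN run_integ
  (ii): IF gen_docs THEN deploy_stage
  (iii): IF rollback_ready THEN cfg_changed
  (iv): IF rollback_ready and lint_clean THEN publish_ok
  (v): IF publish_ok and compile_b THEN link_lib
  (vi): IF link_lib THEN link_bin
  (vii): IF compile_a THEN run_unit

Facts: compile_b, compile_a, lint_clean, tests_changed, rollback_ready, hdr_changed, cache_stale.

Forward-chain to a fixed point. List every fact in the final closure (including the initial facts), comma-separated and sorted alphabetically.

cache_stale, cfg_changed, compile_a, compile_b, hdr_changed, link_bin, link_lib, lint_clean, publish_ok, rollback_ready, run_integ, run_unit, tests_changed

Round 1: (i) [IF tests_changed THEN run_integ]; (iii) [IF rollback_ready THEN cfg_changed]; (iv) [IF rollback_ready and lint_clean THEN publish_ok]; (vii) [IF compile_a THEN run_unit]. Adds run_integ, cfg_changed, publish_ok, run_unit.
Round 2: (v) [IF publish_ok and compile_b THEN link_lib]. Adds link_lib.
Round 3: (vi) [IF link_lib THEN link_bin]. Adds link_bin.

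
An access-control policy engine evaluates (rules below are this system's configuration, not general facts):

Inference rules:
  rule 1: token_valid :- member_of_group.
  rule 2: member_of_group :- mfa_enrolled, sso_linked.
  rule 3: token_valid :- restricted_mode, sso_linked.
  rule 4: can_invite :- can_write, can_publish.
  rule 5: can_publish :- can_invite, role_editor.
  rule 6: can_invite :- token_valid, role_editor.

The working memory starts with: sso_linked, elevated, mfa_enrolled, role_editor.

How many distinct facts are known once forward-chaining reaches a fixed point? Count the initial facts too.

Round 1: rule 2 [member_of_group :- mfa_enrolled, sso_linked.]. Adds member_of_group.
Round 2: rule 1 [token_valid :- member_of_group.]. Adds token_valid.
Round 3: rule 6 [can_invite :- token_valid, role_editor.]. Adds can_invite.
Round 4: rule 5 [can_publish :- can_invite, role_editor.]. Adds can_publish.
Closure: {can_invite, can_publish, elevated, member_of_group, mfa_enrolled, role_editor, sso_linked, token_valid} — 8 facts.

8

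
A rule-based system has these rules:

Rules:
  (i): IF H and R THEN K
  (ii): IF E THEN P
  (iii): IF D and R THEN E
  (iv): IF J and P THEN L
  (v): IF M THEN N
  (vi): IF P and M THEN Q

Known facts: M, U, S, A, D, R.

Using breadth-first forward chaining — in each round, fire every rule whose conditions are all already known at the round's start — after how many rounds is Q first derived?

Round 1: (iii) [IF D and R THEN E]; (v) [IF M THEN N]. Adds E, N.
Round 2: (ii) [IF E THEN P]. Adds P.
Round 3: (vi) [IF P and M THEN Q]. Adds Q.
Q first appears in round 3.

3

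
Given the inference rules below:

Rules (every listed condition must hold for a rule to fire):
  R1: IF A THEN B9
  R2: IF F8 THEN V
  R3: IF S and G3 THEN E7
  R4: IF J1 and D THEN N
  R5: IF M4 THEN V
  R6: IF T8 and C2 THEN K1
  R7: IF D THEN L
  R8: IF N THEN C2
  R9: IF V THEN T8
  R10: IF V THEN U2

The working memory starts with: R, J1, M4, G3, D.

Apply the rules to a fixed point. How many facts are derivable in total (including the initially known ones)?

Round 1: R4 [IF J1 and D THEN N]; R5 [IF M4 THEN V]; R7 [IF D THEN L]. Adds N, V, L.
Round 2: R8 [IF N THEN C2]; R9 [IF V THEN T8]; R10 [IF V THEN U2]. Adds C2, T8, U2.
Round 3: R6 [IF T8 and C2 THEN K1]. Adds K1.
Closure: {C2, D, G3, J1, K1, L, M4, N, R, T8, U2, V} — 12 facts.

12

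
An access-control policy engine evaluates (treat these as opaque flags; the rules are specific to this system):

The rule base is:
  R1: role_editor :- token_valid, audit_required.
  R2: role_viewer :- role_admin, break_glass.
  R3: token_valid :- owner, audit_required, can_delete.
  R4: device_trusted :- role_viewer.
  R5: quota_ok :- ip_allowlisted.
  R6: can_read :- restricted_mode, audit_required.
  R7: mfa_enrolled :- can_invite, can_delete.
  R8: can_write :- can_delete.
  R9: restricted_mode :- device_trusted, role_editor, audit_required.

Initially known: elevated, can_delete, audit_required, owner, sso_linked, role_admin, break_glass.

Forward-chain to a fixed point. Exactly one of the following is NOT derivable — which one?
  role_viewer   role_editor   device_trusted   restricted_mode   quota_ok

quota_ok

Round 1 — R2, R3, R8, derive role_viewer, token_valid, can_write.
Round 2 — R1, R4, derive role_editor, device_trusted.
Round 3 — R9, derive restricted_mode.
Round 4 — R6, derive can_read.
Derived: restricted_mode (round 3), device_trusted (round 2), role_viewer (round 1), role_editor (round 2). quota_ok never appears in any round.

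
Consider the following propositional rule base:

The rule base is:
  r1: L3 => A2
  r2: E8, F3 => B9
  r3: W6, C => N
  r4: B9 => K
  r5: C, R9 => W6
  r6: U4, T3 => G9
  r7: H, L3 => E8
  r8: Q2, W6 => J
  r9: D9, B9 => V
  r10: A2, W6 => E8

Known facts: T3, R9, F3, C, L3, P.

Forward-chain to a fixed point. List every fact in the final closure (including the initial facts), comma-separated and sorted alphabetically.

A2, B9, C, E8, F3, K, L3, N, P, R9, T3, W6

Round 1: r1 [L3 => A2]; r5 [C, R9 => W6]. New: A2, W6.
Round 2: r3 [W6, C => N]; r10 [A2, W6 => E8]. New: N, E8.
Round 3: r2 [E8, F3 => B9]. New: B9.
Round 4: r4 [B9 => K]. New: K.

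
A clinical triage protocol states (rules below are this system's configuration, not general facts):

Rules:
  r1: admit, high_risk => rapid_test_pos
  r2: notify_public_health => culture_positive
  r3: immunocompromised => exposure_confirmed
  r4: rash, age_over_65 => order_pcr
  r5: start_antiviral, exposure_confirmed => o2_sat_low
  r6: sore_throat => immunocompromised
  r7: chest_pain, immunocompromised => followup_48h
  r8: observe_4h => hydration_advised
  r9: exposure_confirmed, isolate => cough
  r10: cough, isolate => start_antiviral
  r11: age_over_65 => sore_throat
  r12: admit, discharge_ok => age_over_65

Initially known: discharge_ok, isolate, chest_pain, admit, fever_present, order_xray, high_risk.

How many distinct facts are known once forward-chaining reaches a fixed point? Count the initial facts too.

16

Round 1: r1 [admit, high_risk => rapid_test_pos]; r12 [admit, discharge_ok => age_over_65]. Adds rapid_test_pos, age_over_65.
Round 2: r11 [age_over_65 => sore_throat]. Adds sore_throat.
Round 3: r6 [sore_throat => immunocompromised]. Adds immunocompromised.
Round 4: r3 [immunocompromised => exposure_confirmed]; r7 [chest_pain, immunocompromised => followup_48h]. Adds exposure_confirmed, followup_48h.
Round 5: r9 [exposure_confirmed, isolate => cough]. Adds cough.
Round 6: r10 [cough, isolate => start_antiviral]. Adds start_antiviral.
Round 7: r5 [start_antiviral, exposure_confirmed => o2_sat_low]. Adds o2_sat_low.
Closure: {admit, age_over_65, chest_pain, cough, discharge_ok, exposure_confirmed, fever_present, followup_48h, high_risk, immunocompromised, isolate, o2_sat_low, order_xray, rapid_test_pos, sore_throat, start_antiviral} — 16 facts.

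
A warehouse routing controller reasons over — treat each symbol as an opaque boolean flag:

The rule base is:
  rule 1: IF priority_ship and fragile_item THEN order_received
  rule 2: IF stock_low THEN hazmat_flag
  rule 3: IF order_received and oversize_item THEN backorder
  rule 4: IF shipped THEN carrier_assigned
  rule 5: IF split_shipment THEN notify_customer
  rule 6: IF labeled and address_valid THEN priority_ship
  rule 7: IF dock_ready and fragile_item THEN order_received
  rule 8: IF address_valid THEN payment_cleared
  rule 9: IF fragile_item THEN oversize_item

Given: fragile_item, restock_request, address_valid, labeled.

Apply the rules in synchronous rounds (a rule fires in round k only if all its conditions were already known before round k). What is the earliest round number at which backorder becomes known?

Round 1 — rule 6, rule 8, rule 9, derive priority_ship, payment_cleared, oversize_item.
Round 2 — rule 1, derive order_received.
Round 3 — rule 3, derive backorder.
backorder first appears in round 3.

3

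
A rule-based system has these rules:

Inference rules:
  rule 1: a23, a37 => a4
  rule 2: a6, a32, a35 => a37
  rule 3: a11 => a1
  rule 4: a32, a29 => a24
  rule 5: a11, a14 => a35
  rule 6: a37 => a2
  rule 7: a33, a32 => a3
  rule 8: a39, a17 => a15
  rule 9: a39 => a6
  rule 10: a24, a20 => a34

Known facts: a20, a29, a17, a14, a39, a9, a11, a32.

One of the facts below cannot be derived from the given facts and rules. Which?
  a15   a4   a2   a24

a4

Round 1: rule 3 [a11 => a1]; rule 4 [a32, a29 => a24]; rule 5 [a11, a14 => a35]; rule 8 [a39, a17 => a15]; rule 9 [a39 => a6]. New: a1, a24, a35, a15, a6.
Round 2: rule 2 [a6, a32, a35 => a37]; rule 10 [a24, a20 => a34]. New: a37, a34.
Round 3: rule 6 [a37 => a2]. New: a2.
Derived: a15 (round 1), a24 (round 1), a2 (round 3). a4 never appears in any round.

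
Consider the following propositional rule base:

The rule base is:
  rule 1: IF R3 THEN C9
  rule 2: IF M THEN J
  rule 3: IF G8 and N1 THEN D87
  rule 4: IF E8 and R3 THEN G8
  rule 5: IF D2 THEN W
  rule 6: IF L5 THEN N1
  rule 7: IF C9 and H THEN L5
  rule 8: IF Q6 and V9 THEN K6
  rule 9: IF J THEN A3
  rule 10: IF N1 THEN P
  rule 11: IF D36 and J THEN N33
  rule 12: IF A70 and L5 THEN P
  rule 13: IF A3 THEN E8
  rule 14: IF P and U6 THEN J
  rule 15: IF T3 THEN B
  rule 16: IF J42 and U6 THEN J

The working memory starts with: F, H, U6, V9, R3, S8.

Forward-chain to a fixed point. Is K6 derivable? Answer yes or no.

no

Round 1: rule 1 [IF R3 THEN C9]. Adds C9.
Round 2: rule 7 [IF C9 and H THEN L5]. Adds L5.
Round 3: rule 6 [IF L5 THEN N1]. Adds N1.
Round 4: rule 10 [IF N1 THEN P]. Adds P.
Round 5: rule 14 [IF P and U6 THEN J]. Adds J.
Round 6: rule 9 [IF J THEN A3]. Adds A3.
Round 7: rule 13 [IF A3 THEN E8]. Adds E8.
Round 8: rule 4 [IF E8 and R3 THEN G8]. Adds G8.
Round 9: rule 3 [IF G8 and N1 THEN D87]. Adds D87.
Fixed point reached. K6 is concluded only by rule 8; rule 8 needs Q6 (never derived).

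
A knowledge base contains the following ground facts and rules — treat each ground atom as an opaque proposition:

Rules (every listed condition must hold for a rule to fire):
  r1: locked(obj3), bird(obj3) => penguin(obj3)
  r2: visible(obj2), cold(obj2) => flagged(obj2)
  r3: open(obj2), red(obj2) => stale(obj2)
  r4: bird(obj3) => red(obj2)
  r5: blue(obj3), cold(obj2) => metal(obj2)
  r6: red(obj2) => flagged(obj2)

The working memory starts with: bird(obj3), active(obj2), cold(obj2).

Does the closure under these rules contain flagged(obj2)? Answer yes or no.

yes

Round 1 — r4, derive red(obj2).
Round 2 — r6, derive flagged(obj2).
flagged(obj2) appears in round 2, so it is derivable.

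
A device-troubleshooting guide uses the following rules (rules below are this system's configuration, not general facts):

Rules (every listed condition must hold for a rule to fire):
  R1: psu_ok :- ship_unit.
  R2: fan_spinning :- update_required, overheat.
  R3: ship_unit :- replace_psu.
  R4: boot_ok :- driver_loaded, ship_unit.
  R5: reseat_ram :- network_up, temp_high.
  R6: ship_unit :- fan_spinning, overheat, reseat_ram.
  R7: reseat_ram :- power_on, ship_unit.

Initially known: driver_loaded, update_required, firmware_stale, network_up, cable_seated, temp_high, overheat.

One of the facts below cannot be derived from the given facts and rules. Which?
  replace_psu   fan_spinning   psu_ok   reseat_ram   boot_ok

replace_psu

Round 1 — R2, R5, derive fan_spinning, reseat_ram.
Round 2 — R6, derive ship_unit.
Round 3 — R1, R4, derive psu_ok, boot_ok.
Derived: fan_spinning (round 1), boot_ok (round 3), reseat_ram (round 1), psu_ok (round 3). replace_psu never appears in any round.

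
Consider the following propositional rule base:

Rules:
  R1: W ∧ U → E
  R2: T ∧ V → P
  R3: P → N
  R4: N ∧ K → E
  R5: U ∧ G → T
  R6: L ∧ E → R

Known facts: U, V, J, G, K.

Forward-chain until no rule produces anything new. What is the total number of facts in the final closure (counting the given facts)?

9

[1] R5 [U ∧ G → T]. ⇒ new: T.
[2] R2 [T ∧ V → P]. ⇒ new: P.
[3] R3 [P → N]. ⇒ new: N.
[4] R4 [N ∧ K → E]. ⇒ new: E.
Closure: {E, G, J, K, N, P, T, U, V} — 9 facts.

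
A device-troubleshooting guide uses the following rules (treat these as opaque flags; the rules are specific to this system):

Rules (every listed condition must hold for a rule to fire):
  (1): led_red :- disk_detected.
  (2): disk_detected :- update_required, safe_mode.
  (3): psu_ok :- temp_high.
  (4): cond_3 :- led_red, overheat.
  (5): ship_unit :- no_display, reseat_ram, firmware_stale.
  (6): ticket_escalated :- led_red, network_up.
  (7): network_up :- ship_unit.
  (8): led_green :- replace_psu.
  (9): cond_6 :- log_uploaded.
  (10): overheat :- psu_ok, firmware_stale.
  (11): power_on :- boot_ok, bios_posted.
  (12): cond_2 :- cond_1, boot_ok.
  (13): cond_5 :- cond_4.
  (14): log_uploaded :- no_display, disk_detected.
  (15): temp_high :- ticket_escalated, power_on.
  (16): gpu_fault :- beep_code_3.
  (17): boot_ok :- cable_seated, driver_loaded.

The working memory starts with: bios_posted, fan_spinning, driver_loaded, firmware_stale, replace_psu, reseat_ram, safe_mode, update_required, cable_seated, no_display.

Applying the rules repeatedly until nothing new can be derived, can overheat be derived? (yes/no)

Round 1: (2) [disk_detected :- update_required, safe_mode.]; (5) [ship_unit :- no_display, reseat_ram, firmware_stale.]; (8) [led_green :- replace_psu.]; (17) [boot_ok :- cable_seated, driver_loaded.]. New: disk_detected, ship_unit, led_green, boot_ok.
Round 2: (1) [led_red :- disk_detected.]; (7) [network_up :- ship_unit.]; (11) [power_on :- boot_ok, bios_posted.]; (14) [log_uploaded :- no_display, disk_detected.]. New: led_red, network_up, power_on, log_uploaded.
Round 3: (6) [ticket_escalated :- led_red, network_up.]; (9) [cond_6 :- log_uploaded.]. New: ticket_escalated, cond_6.
Round 4: (15) [temp_high :- ticket_escalated, power_on.]. New: temp_high.
Round 5: (3) [psu_ok :- temp_high.]. New: psu_ok.
Round 6: (10) [overheat :- psu_ok, firmware_stale.]. New: overheat.
Round 7: (4) [cond_3 :- led_red, overheat.]. New: cond_3.
overheat appears in round 6, so it is derivable.

yes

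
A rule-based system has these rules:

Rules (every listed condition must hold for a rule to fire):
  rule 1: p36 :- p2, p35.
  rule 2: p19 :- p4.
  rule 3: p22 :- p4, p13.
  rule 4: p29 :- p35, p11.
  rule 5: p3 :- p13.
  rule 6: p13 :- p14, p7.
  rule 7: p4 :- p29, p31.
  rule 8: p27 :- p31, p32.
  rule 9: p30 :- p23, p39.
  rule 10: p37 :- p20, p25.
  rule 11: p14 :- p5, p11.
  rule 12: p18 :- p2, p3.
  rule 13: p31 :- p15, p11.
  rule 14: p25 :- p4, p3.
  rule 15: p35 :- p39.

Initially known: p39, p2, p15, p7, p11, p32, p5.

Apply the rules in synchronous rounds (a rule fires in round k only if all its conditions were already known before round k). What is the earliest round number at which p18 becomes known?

4

Round 1 fires rule 11, rule 13, rule 15, giving p14, p31, p35.
Round 2 fires rule 1, rule 4, rule 6, rule 8, giving p36, p29, p13, p27.
Round 3 fires rule 5, rule 7, giving p3, p4.
Round 4 fires rule 2, rule 3, rule 12, rule 14, giving p19, p22, p18, p25.
p18 first appears in round 4.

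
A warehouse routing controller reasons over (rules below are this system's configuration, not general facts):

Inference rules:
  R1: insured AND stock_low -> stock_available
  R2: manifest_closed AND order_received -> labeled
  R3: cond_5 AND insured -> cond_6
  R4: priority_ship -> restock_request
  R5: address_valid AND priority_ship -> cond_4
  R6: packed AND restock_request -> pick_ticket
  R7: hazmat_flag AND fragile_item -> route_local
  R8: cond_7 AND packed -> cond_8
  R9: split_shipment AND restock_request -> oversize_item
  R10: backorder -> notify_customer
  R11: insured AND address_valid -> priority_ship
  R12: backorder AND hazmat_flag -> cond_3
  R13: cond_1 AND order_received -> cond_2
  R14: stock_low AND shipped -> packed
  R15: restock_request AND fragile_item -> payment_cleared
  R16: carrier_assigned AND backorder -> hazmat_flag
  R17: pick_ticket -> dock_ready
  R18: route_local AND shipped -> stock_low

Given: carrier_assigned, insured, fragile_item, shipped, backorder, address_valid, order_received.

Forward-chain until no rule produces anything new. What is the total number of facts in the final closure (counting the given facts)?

20

Round 1 — R10, R11, R16, derive notify_customer, priority_ship, hazmat_flag.
Round 2 — R4, R5, R7, R12, derive restock_request, cond_4, route_local, cond_3.
Round 3 — R15, R18, derive payment_cleared, stock_low.
Round 4 — R1, R14, derive stock_available, packed.
Round 5 — R6, derive pick_ticket.
Round 6 — R17, derive dock_ready.
Closure: {address_valid, backorder, carrier_assigned, cond_3, cond_4, dock_ready, fragile_item, hazmat_flag, insured, notify_customer, order_received, packed, payment_cleared, pick_ticket, priority_ship, restock_request, route_local, shipped, stock_available, stock_low} — 20 facts.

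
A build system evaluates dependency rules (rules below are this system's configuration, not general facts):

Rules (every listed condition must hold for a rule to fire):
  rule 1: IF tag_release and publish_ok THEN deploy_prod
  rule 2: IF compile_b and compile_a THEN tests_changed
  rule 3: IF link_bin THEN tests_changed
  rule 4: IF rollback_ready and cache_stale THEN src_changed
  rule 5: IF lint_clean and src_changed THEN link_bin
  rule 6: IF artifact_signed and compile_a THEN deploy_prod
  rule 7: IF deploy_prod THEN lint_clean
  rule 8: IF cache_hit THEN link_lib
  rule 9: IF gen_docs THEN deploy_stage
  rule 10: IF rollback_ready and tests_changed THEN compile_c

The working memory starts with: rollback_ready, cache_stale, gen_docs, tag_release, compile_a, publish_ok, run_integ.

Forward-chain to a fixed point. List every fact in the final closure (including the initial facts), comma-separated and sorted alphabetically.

cache_stale, compile_a, compile_c, deploy_prod, deploy_stage, gen_docs, link_bin, lint_clean, publish_ok, rollback_ready, run_integ, src_changed, tag_release, tests_changed

Round 1: rule 1 [IF tag_release and publish_ok THEN deploy_prod]; rule 4 [IF rollback_ready and cache_stale THEN src_changed]; rule 9 [IF gen_docs THEN deploy_stage]. New: deploy_prod, src_changed, deploy_stage.
Round 2: rule 7 [IF deploy_prod THEN lint_clean]. New: lint_clean.
Round 3: rule 5 [IF lint_clean and src_changed THEN link_bin]. New: link_bin.
Round 4: rule 3 [IF link_bin THEN tests_changed]. New: tests_changed.
Round 5: rule 10 [IF rollback_ready and tests_changed THEN compile_c]. New: compile_c.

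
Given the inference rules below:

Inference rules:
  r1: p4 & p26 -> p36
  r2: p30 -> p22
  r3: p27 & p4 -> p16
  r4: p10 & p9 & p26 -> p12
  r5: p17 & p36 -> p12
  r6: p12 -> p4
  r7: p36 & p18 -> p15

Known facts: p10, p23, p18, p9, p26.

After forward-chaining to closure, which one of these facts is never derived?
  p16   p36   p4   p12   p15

p16

Round 1 fires r4, giving p12.
Round 2 fires r6, giving p4.
Round 3 fires r1, giving p36.
Round 4 fires r7, giving p15.
Derived: p36 (round 3), p15 (round 4), p4 (round 2), p12 (round 1). p16 never appears in any round.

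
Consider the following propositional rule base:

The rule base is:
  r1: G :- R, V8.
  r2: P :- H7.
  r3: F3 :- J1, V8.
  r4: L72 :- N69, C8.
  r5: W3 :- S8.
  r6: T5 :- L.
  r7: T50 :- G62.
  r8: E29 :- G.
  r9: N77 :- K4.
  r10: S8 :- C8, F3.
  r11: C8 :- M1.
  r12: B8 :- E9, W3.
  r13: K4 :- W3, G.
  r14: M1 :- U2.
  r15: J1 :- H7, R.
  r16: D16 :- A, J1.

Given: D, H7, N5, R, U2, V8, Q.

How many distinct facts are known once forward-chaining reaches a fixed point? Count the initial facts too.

18

Round 1 fires r1, r2, r14, r15, giving G, P, M1, J1.
Round 2 fires r3, r8, r11, giving F3, E29, C8.
Round 3 fires r10, giving S8.
Round 4 fires r5, giving W3.
Round 5 fires r13, giving K4.
Round 6 fires r9, giving N77.
Closure: {C8, D, E29, F3, G, H7, J1, K4, M1, N5, N77, P, Q, R, S8, U2, V8, W3} — 18 facts.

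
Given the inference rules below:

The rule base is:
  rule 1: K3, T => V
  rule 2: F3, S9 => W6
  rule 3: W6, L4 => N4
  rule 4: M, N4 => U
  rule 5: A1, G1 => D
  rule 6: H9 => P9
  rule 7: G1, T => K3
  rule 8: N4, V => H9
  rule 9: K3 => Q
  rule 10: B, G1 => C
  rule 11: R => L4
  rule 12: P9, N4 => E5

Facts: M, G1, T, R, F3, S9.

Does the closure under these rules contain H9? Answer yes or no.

Round 1 — rule 2, rule 7, rule 11, derive W6, K3, L4.
Round 2 — rule 1, rule 3, rule 9, derive V, N4, Q.
Round 3 — rule 4, rule 8, derive U, H9.
Round 4 — rule 6, derive P9.
Round 5 — rule 12, derive E5.
H9 appears in round 3, so it is derivable.

yes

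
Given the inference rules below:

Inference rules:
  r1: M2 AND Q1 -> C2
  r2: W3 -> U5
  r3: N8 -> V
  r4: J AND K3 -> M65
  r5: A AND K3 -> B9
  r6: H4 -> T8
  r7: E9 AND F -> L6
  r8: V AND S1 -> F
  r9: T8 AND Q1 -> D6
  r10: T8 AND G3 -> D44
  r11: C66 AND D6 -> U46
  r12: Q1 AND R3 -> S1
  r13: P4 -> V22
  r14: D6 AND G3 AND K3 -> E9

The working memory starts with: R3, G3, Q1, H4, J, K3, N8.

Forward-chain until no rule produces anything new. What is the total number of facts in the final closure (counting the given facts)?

Round 1: r3 [N8 -> V]; r4 [J AND K3 -> M65]; r6 [H4 -> T8]; r12 [Q1 AND R3 -> S1]. New: V, M65, T8, S1.
Round 2: r8 [V AND S1 -> F]; r9 [T8 AND Q1 -> D6]; r10 [T8 AND G3 -> D44]. New: F, D6, D44.
Round 3: r14 [D6 AND G3 AND K3 -> E9]. New: E9.
Round 4: r7 [E9 AND F -> L6]. New: L6.
Closure: {D44, D6, E9, F, G3, H4, J, K3, L6, M65, N8, Q1, R3, S1, T8, V} — 16 facts.

16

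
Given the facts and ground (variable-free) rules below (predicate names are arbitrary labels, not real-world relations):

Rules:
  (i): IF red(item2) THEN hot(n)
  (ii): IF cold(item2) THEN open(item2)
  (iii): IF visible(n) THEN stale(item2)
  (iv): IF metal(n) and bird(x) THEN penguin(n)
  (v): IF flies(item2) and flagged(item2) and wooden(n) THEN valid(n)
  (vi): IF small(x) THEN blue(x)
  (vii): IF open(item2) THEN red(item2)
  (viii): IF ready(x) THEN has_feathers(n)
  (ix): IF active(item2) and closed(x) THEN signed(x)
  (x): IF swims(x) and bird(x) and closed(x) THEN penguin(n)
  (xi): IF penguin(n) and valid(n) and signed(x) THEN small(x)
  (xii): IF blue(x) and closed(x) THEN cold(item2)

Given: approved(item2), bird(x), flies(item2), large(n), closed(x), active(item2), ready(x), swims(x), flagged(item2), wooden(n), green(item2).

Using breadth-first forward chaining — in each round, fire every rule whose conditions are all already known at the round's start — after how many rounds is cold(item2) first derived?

4

Round 1: (v) [IF flies(item2) and flagged(item2) and wooden(n) THEN valid(n)]; (viii) [IF ready(x) THEN has_feathers(n)]; (ix) [IF active(item2) and closed(x) THEN signed(x)]; (x) [IF swims(x) and bird(x) and closed(x) THEN penguin(n)]. New: valid(n), has_feathers(n), signed(x), penguin(n).
Round 2: (xi) [IF penguin(n) and valid(n) and signed(x) THEN small(x)]. New: small(x).
Round 3: (vi) [IF small(x) THEN blue(x)]. New: blue(x).
Round 4: (xii) [IF blue(x) and closed(x) THEN cold(item2)]. New: cold(item2).
cold(item2) first appears in round 4.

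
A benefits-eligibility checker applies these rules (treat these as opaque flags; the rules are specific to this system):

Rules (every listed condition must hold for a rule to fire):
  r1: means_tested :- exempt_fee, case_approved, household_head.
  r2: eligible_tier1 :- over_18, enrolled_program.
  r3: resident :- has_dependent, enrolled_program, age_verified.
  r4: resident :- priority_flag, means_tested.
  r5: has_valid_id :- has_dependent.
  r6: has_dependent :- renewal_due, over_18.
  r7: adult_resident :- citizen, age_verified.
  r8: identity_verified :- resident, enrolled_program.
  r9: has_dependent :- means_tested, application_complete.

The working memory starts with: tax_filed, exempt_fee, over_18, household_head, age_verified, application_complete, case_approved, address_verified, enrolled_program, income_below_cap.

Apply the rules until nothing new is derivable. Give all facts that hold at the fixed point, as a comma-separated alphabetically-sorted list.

address_verified, age_verified, application_complete, case_approved, eligible_tier1, enrolled_program, exempt_fee, has_dependent, has_valid_id, household_head, identity_verified, income_below_cap, means_tested, over_18, resident, tax_filed

Round 1 — r1, r2, derive means_tested, eligible_tier1.
Round 2 — r9, derive has_dependent.
Round 3 — r3, r5, derive resident, has_valid_id.
Round 4 — r8, derive identity_verified.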